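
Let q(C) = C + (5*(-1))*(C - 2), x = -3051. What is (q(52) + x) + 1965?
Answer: -1284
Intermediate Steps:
q(C) = 10 - 4*C (q(C) = C - 5*(-2 + C) = C + (10 - 5*C) = 10 - 4*C)
(q(52) + x) + 1965 = ((10 - 4*52) - 3051) + 1965 = ((10 - 208) - 3051) + 1965 = (-198 - 3051) + 1965 = -3249 + 1965 = -1284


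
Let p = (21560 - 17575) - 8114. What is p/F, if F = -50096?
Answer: 4129/50096 ≈ 0.082422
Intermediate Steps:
p = -4129 (p = 3985 - 8114 = -4129)
p/F = -4129/(-50096) = -4129*(-1/50096) = 4129/50096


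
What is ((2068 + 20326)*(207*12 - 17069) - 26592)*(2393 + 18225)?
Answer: -6734727064676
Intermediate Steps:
((2068 + 20326)*(207*12 - 17069) - 26592)*(2393 + 18225) = (22394*(2484 - 17069) - 26592)*20618 = (22394*(-14585) - 26592)*20618 = (-326616490 - 26592)*20618 = -326643082*20618 = -6734727064676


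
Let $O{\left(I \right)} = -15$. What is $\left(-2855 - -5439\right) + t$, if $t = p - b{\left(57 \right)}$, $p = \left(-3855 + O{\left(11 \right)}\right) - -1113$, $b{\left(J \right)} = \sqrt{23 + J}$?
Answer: $-173 - 4 \sqrt{5} \approx -181.94$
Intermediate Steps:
$p = -2757$ ($p = \left(-3855 - 15\right) - -1113 = -3870 + 1113 = -2757$)
$t = -2757 - 4 \sqrt{5}$ ($t = -2757 - \sqrt{23 + 57} = -2757 - \sqrt{80} = -2757 - 4 \sqrt{5} \approx -2765.9$)
$\left(-2855 - -5439\right) + t = \left(-2855 - -5439\right) - \left(2757 + 4 \sqrt{5}\right) = \left(-2855 + 5439\right) - \left(2757 + 4 \sqrt{5}\right) = 2584 - \left(2757 + 4 \sqrt{5}\right) = -173 - 4 \sqrt{5}$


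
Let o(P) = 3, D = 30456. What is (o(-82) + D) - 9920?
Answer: 20539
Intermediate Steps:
(o(-82) + D) - 9920 = (3 + 30456) - 9920 = 30459 - 9920 = 20539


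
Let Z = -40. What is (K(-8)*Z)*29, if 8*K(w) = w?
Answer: 1160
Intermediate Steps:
K(w) = w/8
(K(-8)*Z)*29 = (((⅛)*(-8))*(-40))*29 = -1*(-40)*29 = 40*29 = 1160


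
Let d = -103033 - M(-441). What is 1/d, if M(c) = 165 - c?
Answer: -1/103639 ≈ -9.6489e-6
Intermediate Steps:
d = -103639 (d = -103033 - (165 - 1*(-441)) = -103033 - (165 + 441) = -103033 - 1*606 = -103033 - 606 = -103639)
1/d = 1/(-103639) = -1/103639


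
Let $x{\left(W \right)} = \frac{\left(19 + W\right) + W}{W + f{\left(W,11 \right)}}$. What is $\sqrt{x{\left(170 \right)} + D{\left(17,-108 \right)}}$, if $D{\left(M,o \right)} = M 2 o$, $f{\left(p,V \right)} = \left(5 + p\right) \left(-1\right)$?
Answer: $\frac{i \sqrt{93595}}{5} \approx 61.187 i$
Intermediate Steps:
$f{\left(p,V \right)} = -5 - p$
$D{\left(M,o \right)} = 2 M o$
$x{\left(W \right)} = - \frac{19}{5} - \frac{2 W}{5}$ ($x{\left(W \right)} = \frac{\left(19 + W\right) + W}{W - \left(5 + W\right)} = \frac{19 + 2 W}{-5} = \left(19 + 2 W\right) \left(- \frac{1}{5}\right) = - \frac{19}{5} - \frac{2 W}{5}$)
$\sqrt{x{\left(170 \right)} + D{\left(17,-108 \right)}} = \sqrt{\left(- \frac{19}{5} - 68\right) + 2 \cdot 17 \left(-108\right)} = \sqrt{\left(- \frac{19}{5} - 68\right) - 3672} = \sqrt{- \frac{359}{5} - 3672} = \sqrt{- \frac{18719}{5}} = \frac{i \sqrt{93595}}{5}$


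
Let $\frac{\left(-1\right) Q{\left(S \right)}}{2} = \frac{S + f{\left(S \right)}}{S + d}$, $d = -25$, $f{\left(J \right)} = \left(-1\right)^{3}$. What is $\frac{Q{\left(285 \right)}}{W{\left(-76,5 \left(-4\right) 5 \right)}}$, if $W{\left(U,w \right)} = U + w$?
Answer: $\frac{71}{5720} \approx 0.012413$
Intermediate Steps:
$f{\left(J \right)} = -1$
$Q{\left(S \right)} = - \frac{2 \left(-1 + S\right)}{-25 + S}$ ($Q{\left(S \right)} = - 2 \frac{S - 1}{S - 25} = - 2 \frac{-1 + S}{-25 + S} = - \frac{2 \left(-1 + S\right)}{-25 + S}$)
$\frac{Q{\left(285 \right)}}{W{\left(-76,5 \left(-4\right) 5 \right)}} = \frac{2 \frac{1}{-25 + 285} \left(1 - 285\right)}{-76 + 5 \left(-4\right) 5} = \frac{2 \cdot \frac{1}{260} \left(1 - 285\right)}{-76 - 100} = \frac{2 \cdot \frac{1}{260} \left(-284\right)}{-76 - 100} = - \frac{142}{65 \left(-176\right)} = \left(- \frac{142}{65}\right) \left(- \frac{1}{176}\right) = \frac{71}{5720}$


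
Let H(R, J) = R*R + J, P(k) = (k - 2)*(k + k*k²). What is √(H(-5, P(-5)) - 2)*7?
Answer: 7*√933 ≈ 213.82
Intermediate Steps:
P(k) = (-2 + k)*(k + k³)
H(R, J) = J + R² (H(R, J) = R² + J = J + R²)
√(H(-5, P(-5)) - 2)*7 = √((-5*(-2 - 5 + (-5)³ - 2*(-5)²) + (-5)²) - 2)*7 = √((-5*(-2 - 5 - 125 - 2*25) + 25) - 2)*7 = √((-5*(-2 - 5 - 125 - 50) + 25) - 2)*7 = √((-5*(-182) + 25) - 2)*7 = √((910 + 25) - 2)*7 = √(935 - 2)*7 = √933*7 = 7*√933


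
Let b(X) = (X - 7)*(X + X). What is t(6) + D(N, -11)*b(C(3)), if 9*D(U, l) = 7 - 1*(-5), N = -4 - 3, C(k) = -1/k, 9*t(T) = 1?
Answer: 179/27 ≈ 6.6296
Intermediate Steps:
t(T) = 1/9 (t(T) = (1/9)*1 = 1/9)
N = -7
b(X) = 2*X*(-7 + X) (b(X) = (-7 + X)*(2*X) = 2*X*(-7 + X))
D(U, l) = 4/3 (D(U, l) = (7 - 1*(-5))/9 = (7 + 5)/9 = (1/9)*12 = 4/3)
t(6) + D(N, -11)*b(C(3)) = 1/9 + 4*(2*(-1/3)*(-7 - 1/3))/3 = 1/9 + 4*(2*(-1/3)*(-22/3))/3 = 1/9 + (4/3)*(44/9) = 1/9 + 176/27 = 179/27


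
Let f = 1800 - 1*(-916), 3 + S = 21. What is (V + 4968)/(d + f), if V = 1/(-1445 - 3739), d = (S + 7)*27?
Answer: 25754111/17578944 ≈ 1.4651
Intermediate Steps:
S = 18 (S = -3 + 21 = 18)
d = 675 (d = (18 + 7)*27 = 25*27 = 675)
f = 2716 (f = 1800 + 916 = 2716)
V = -1/5184 (V = 1/(-5184) = -1/5184 ≈ -0.00019290)
(V + 4968)/(d + f) = (-1/5184 + 4968)/(675 + 2716) = (25754111/5184)/3391 = (25754111/5184)*(1/3391) = 25754111/17578944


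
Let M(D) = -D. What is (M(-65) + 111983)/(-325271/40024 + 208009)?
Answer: 4484609152/8325026945 ≈ 0.53869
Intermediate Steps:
(M(-65) + 111983)/(-325271/40024 + 208009) = (-1*(-65) + 111983)/(-325271/40024 + 208009) = (65 + 111983)/(-325271*1/40024 + 208009) = 112048/(-325271/40024 + 208009) = 112048/(8325026945/40024) = 112048*(40024/8325026945) = 4484609152/8325026945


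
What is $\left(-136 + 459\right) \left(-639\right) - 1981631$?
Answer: $-2188028$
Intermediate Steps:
$\left(-136 + 459\right) \left(-639\right) - 1981631 = 323 \left(-639\right) - 1981631 = -206397 - 1981631 = -2188028$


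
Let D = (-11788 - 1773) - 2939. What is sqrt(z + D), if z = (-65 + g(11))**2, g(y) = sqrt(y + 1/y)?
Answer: sqrt(-1996500 + (715 - sqrt(1342))**2)/11 ≈ 112.68*I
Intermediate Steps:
z = (-65 + sqrt(1342)/11)**2 (z = (-65 + sqrt(11 + 1/11))**2 = (-65 + sqrt(122/11))**2 = (-65 + sqrt(1342)/11)**2 ≈ 3803.2)
D = -16500 (D = -13561 - 2939 = -16500)
sqrt(z + D) = sqrt((715 - sqrt(1342))**2/121 - 16500) = sqrt(-16500 + (715 - sqrt(1342))**2/121)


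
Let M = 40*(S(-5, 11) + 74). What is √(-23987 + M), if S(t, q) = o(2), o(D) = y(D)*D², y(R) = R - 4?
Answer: I*√21347 ≈ 146.11*I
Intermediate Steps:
y(R) = -4 + R
o(D) = D²*(-4 + D) (o(D) = (-4 + D)*D² = D²*(-4 + D))
S(t, q) = -8 (S(t, q) = 2²*(-4 + 2) = 4*(-2) = -8)
M = 2640 (M = 40*(-8 + 74) = 40*66 = 2640)
√(-23987 + M) = √(-23987 + 2640) = √(-21347) = I*√21347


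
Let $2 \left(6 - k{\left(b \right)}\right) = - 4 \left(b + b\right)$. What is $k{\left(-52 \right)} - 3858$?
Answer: $-4060$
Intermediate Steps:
$k{\left(b \right)} = 6 + 4 b$ ($k{\left(b \right)} = 6 - \frac{\left(-4\right) \left(b + b\right)}{2} = 6 - \frac{\left(-4\right) 2 b}{2} = 6 - \frac{\left(-8\right) b}{2} = 6 + 4 b$)
$k{\left(-52 \right)} - 3858 = \left(6 + 4 \left(-52\right)\right) - 3858 = \left(6 - 208\right) - 3858 = -202 - 3858 = -4060$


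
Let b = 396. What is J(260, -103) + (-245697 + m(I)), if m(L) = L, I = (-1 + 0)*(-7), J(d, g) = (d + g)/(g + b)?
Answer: -71987013/293 ≈ -2.4569e+5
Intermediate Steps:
J(d, g) = (d + g)/(396 + g) (J(d, g) = (d + g)/(g + 396) = (d + g)/(396 + g))
I = 7 (I = -1*(-7) = 7)
J(260, -103) + (-245697 + m(I)) = (260 - 103)/(396 - 103) + (-245697 + 7) = 157/293 - 245690 = -71987013/293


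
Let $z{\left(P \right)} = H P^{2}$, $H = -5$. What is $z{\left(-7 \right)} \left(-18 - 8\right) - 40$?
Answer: $6330$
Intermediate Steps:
$z{\left(P \right)} = - 5 P^{2}$
$z{\left(-7 \right)} \left(-18 - 8\right) - 40 = - 5 \left(-7\right)^{2} \left(-18 - 8\right) - 40 = \left(-5\right) 49 \left(-18 - 8\right) - 40 = \left(-245\right) \left(-26\right) - 40 = 6370 - 40 = 6330$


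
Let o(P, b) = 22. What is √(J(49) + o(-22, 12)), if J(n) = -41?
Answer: I*√19 ≈ 4.3589*I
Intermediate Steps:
√(J(49) + o(-22, 12)) = √(-41 + 22) = √(-19) = I*√19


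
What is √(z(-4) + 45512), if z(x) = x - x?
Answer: 2*√11378 ≈ 213.34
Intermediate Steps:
z(x) = 0
√(z(-4) + 45512) = √(0 + 45512) = √45512 = 2*√11378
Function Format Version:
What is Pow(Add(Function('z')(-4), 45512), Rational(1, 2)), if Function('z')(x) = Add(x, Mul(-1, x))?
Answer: Mul(2, Pow(11378, Rational(1, 2))) ≈ 213.34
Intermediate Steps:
Function('z')(x) = 0
Pow(Add(Function('z')(-4), 45512), Rational(1, 2)) = Pow(Add(0, 45512), Rational(1, 2)) = Pow(45512, Rational(1, 2)) = Mul(2, Pow(11378, Rational(1, 2)))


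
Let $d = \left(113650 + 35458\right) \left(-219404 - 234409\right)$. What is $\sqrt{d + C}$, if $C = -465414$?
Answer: $3 i \sqrt{7518623802} \approx 2.6013 \cdot 10^{5} i$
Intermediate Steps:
$d = -67667148804$ ($d = 149108 \left(-453813\right) = -67667148804$)
$\sqrt{d + C} = \sqrt{-67667148804 - 465414} = \sqrt{-67667614218} = 3 i \sqrt{7518623802}$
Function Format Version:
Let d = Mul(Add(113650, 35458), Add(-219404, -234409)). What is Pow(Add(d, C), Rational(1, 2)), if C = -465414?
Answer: Mul(3, I, Pow(7518623802, Rational(1, 2))) ≈ Mul(2.6013e+5, I)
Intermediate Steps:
d = -67667148804 (d = Mul(149108, -453813) = -67667148804)
Pow(Add(d, C), Rational(1, 2)) = Pow(Add(-67667148804, -465414), Rational(1, 2)) = Pow(-67667614218, Rational(1, 2)) = Mul(3, I, Pow(7518623802, Rational(1, 2)))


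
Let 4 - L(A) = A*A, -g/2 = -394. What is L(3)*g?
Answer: -3940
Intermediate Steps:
g = 788 (g = -2*(-394) = 788)
L(A) = 4 - A**2 (L(A) = 4 - A*A = 4 - A**2)
L(3)*g = (4 - 1*3**2)*788 = (4 - 1*9)*788 = (4 - 9)*788 = -5*788 = -3940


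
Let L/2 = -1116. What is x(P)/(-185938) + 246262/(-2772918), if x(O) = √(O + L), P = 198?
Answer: -123131/1386459 - 3*I*√226/185938 ≈ -0.08881 - 0.00024255*I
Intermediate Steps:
L = -2232 (L = 2*(-1116) = -2232)
x(O) = √(-2232 + O) (x(O) = √(O - 2232) = √(-2232 + O))
x(P)/(-185938) + 246262/(-2772918) = √(-2232 + 198)/(-185938) + 246262/(-2772918) = √(-2034)*(-1/185938) + 246262*(-1/2772918) = (3*I*√226)*(-1/185938) - 123131/1386459 = -3*I*√226/185938 - 123131/1386459 = -123131/1386459 - 3*I*√226/185938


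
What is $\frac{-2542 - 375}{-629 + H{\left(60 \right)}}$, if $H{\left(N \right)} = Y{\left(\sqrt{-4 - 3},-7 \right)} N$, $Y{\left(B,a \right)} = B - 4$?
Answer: $\frac{2534873}{780361} + \frac{175020 i \sqrt{7}}{780361} \approx 3.2483 + 0.59339 i$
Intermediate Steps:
$Y{\left(B,a \right)} = -4 + B$ ($Y{\left(B,a \right)} = B - 4 = -4 + B$)
$H{\left(N \right)} = N \left(-4 + i \sqrt{7}\right)$ ($H{\left(N \right)} = \left(-4 + \sqrt{-4 - 3}\right) N = \left(-4 + \sqrt{-7}\right) N = \left(-4 + i \sqrt{7}\right) N = N \left(-4 + i \sqrt{7}\right)$)
$\frac{-2542 - 375}{-629 + H{\left(60 \right)}} = \frac{-2542 - 375}{-629 + 60 \left(-4 + i \sqrt{7}\right)} = - \frac{2917}{-629 - \left(240 - 60 i \sqrt{7}\right)} = - \frac{2917}{-869 + 60 i \sqrt{7}}$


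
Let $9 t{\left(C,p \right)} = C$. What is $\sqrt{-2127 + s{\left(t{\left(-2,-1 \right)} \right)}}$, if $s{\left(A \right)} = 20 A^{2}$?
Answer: $\frac{i \sqrt{172207}}{9} \approx 46.109 i$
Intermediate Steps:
$t{\left(C,p \right)} = \frac{C}{9}$
$\sqrt{-2127 + s{\left(t{\left(-2,-1 \right)} \right)}} = \sqrt{-2127 + 20 \left(\frac{1}{9} \left(-2\right)\right)^{2}} = \sqrt{-2127 + 20 \left(- \frac{2}{9}\right)^{2}} = \sqrt{-2127 + 20 \cdot \frac{4}{81}} = \sqrt{-2127 + \frac{80}{81}} = \sqrt{- \frac{172207}{81}} = \frac{i \sqrt{172207}}{9}$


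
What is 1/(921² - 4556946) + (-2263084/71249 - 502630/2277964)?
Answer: -740462325472097941/23151256756257630 ≈ -31.984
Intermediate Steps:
1/(921² - 4556946) + (-2263084/71249 - 502630/2277964) = 1/(848241 - 4556946) + (-2263084*1/71249 - 502630*1/2277964) = 1/(-3708705) + (-2263084/71249 - 251315/1138982) = -1/3708705 - 2595517882923/81151328518 = -740462325472097941/23151256756257630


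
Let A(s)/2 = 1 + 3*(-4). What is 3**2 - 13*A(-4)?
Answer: 295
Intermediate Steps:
A(s) = -22 (A(s) = 2*(1 + 3*(-4)) = 2*(1 - 12) = 2*(-11) = -22)
3**2 - 13*A(-4) = 3**2 - 13*(-22) = 9 + 286 = 295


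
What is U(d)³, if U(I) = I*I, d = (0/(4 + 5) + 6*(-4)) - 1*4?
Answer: 481890304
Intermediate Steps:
d = -28 (d = (0/9 - 24) - 4 = (0*(⅑) - 24) - 4 = (0 - 24) - 4 = -24 - 4 = -28)
U(I) = I²
U(d)³ = ((-28)²)³ = 784³ = 481890304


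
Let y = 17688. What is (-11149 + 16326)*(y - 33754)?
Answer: -83173682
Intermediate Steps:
(-11149 + 16326)*(y - 33754) = (-11149 + 16326)*(17688 - 33754) = 5177*(-16066) = -83173682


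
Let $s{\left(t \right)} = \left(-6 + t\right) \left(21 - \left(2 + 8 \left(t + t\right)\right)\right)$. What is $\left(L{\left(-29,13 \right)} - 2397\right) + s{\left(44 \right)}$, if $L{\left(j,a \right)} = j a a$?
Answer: $-33328$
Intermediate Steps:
$L{\left(j,a \right)} = j a^{2}$ ($L{\left(j,a \right)} = a j a = j a^{2}$)
$s{\left(t \right)} = \left(-6 + t\right) \left(19 - 16 t\right)$ ($s{\left(t \right)} = \left(-6 + t\right) \left(21 - \left(2 + 8 \cdot 2 t\right)\right) = \left(-6 + t\right) \left(21 - \left(2 + 16 t\right)\right) = \left(-6 + t\right) \left(19 - 16 t\right)$)
$\left(L{\left(-29,13 \right)} - 2397\right) + s{\left(44 \right)} = \left(- 29 \cdot 13^{2} - 2397\right) - \left(-4946 + 30976\right) = \left(\left(-29\right) 169 - 2397\right) - 26030 = \left(-4901 - 2397\right) - 26030 = -7298 - 26030 = -33328$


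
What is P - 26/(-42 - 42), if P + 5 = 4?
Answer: -29/42 ≈ -0.69048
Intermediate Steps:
P = -1 (P = -5 + 4 = -1)
P - 26/(-42 - 42) = -1 - 26/(-42 - 42) = -1 - 26/(-84) = -1 - 1/84*(-26) = -1 + 13/42 = -29/42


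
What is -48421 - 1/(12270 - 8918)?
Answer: -162307193/3352 ≈ -48421.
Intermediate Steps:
-48421 - 1/(12270 - 8918) = -48421 - 1/3352 = -162307193/3352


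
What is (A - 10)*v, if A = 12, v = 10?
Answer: 20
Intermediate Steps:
(A - 10)*v = (12 - 10)*10 = 2*10 = 20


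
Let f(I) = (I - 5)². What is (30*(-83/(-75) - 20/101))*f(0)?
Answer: 68830/101 ≈ 681.49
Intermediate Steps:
f(I) = (-5 + I)²
(30*(-83/(-75) - 20/101))*f(0) = (30*(-83/(-75) - 20/101))*(-5 + 0)² = (30*(-83*(-1/75) - 20*1/101))*(-5)² = (30*(83/75 - 20/101))*25 = (30*(6883/7575))*25 = (13766/505)*25 = 68830/101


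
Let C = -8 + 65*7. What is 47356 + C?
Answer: 47803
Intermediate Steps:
C = 447 (C = -8 + 455 = 447)
47356 + C = 47356 + 447 = 47803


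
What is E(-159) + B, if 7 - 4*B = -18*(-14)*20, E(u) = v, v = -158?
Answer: -5665/4 ≈ -1416.3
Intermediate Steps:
E(u) = -158
B = -5033/4 (B = 7/4 - (-18*(-14))*20/4 = 7/4 - 63*20 = 7/4 - ¼*5040 = 7/4 - 1260 = -5033/4 ≈ -1258.3)
E(-159) + B = -158 - 5033/4 = -5665/4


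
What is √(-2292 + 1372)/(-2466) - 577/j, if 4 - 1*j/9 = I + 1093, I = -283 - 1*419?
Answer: 577/3483 - I*√230/1233 ≈ 0.16566 - 0.0123*I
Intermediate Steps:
I = -702 (I = -283 - 419 = -702)
j = -3483 (j = 36 - 9*(-702 + 1093) = 36 - 9*391 = 36 - 3519 = -3483)
√(-2292 + 1372)/(-2466) - 577/j = √(-2292 + 1372)/(-2466) - 577/(-3483) = √(-920)*(-1/2466) - 577*(-1/3483) = (2*I*√230)*(-1/2466) + 577/3483 = -I*√230/1233 + 577/3483 = 577/3483 - I*√230/1233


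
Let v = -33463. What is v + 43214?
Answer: 9751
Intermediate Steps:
v + 43214 = -33463 + 43214 = 9751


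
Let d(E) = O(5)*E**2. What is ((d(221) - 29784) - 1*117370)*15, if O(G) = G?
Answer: 1455765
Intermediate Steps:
d(E) = 5*E**2
((d(221) - 29784) - 1*117370)*15 = ((5*221**2 - 29784) - 1*117370)*15 = ((5*48841 - 29784) - 117370)*15 = ((244205 - 29784) - 117370)*15 = (214421 - 117370)*15 = 97051*15 = 1455765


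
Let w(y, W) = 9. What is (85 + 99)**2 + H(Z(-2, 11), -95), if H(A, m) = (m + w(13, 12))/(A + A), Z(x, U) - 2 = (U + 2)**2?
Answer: 5789333/171 ≈ 33856.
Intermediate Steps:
Z(x, U) = 2 + (2 + U)**2 (Z(x, U) = 2 + (U + 2)**2 = 2 + (2 + U)**2)
H(A, m) = (9 + m)/(2*A) (H(A, m) = (m + 9)/(A + A) = (9 + m)/((2*A)) = (9 + m)*(1/(2*A)) = (9 + m)/(2*A))
(85 + 99)**2 + H(Z(-2, 11), -95) = (85 + 99)**2 + (9 - 95)/(2*(2 + (2 + 11)**2)) = 184**2 + (1/2)*(-86)/(2 + 13**2) = 33856 + (1/2)*(-86)/(2 + 169) = 33856 + (1/2)*(-86)/171 = 33856 + (1/2)*(1/171)*(-86) = 33856 - 43/171 = 5789333/171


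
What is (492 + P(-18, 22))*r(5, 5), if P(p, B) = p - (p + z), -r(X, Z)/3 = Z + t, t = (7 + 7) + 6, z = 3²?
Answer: -36225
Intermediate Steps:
z = 9
t = 20 (t = 14 + 6 = 20)
r(X, Z) = -60 - 3*Z (r(X, Z) = -3*(Z + 20) = -3*(20 + Z) = -60 - 3*Z)
P(p, B) = -9 (P(p, B) = p - (p + 9) = p - (9 + p) = p + (-9 - p) = -9)
(492 + P(-18, 22))*r(5, 5) = (492 - 9)*(-60 - 3*5) = 483*(-60 - 15) = 483*(-75) = -36225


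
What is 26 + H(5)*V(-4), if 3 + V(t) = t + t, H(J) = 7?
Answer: -51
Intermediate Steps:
V(t) = -3 + 2*t (V(t) = -3 + (t + t) = -3 + 2*t)
26 + H(5)*V(-4) = 26 + 7*(-3 + 2*(-4)) = 26 + 7*(-3 - 8) = 26 + 7*(-11) = 26 - 77 = -51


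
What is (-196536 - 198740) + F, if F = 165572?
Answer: -229704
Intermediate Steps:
(-196536 - 198740) + F = (-196536 - 198740) + 165572 = -395276 + 165572 = -229704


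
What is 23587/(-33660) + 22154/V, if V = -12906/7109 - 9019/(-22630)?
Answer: -119971694989103983/7672686224940 ≈ -15636.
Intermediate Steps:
V = -227946709/160876670 (V = -12906*1/7109 - 9019*(-1/22630) = -12906/7109 + 9019/22630 = -227946709/160876670 ≈ -1.4169)
23587/(-33660) + 22154/V = 23587/(-33660) + 22154/(-227946709/160876670) = 23587*(-1/33660) + 22154*(-160876670/227946709) = -23587/33660 - 3564061747180/227946709 = -119971694989103983/7672686224940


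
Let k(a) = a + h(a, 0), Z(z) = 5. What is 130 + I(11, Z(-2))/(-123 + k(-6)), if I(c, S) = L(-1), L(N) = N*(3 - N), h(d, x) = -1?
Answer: 8452/65 ≈ 130.03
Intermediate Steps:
k(a) = -1 + a (k(a) = a - 1 = -1 + a)
I(c, S) = -4 (I(c, S) = -(3 - 1*(-1)) = -(3 + 1) = -1*4 = -4)
130 + I(11, Z(-2))/(-123 + k(-6)) = 130 - 4/(-123 + (-1 - 6)) = 130 - 4/(-123 - 7) = 130 - 4/(-130) = 130 - 4*(-1/130) = 130 + 2/65 = 8452/65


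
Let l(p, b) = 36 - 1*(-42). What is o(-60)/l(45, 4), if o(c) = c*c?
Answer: 600/13 ≈ 46.154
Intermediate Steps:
l(p, b) = 78 (l(p, b) = 36 + 42 = 78)
o(c) = c²
o(-60)/l(45, 4) = (-60)²/78 = 3600*(1/78) = 600/13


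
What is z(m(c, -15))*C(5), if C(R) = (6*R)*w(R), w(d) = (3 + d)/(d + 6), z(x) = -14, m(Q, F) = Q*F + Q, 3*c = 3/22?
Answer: -3360/11 ≈ -305.45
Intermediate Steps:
c = 1/22 (c = (3/22)/3 = (3*(1/22))/3 = (⅓)*(3/22) = 1/22 ≈ 0.045455)
m(Q, F) = Q + F*Q (m(Q, F) = F*Q + Q = Q + F*Q)
w(d) = (3 + d)/(6 + d)
C(R) = 6*R*(3 + R)/(6 + R) (C(R) = (6*R)*((3 + R)/(6 + R)) = 6*R*(3 + R)/(6 + R))
z(m(c, -15))*C(5) = -84*5*(3 + 5)/(6 + 5) = -84*5*8/11 = -14*240/11 = -3360/11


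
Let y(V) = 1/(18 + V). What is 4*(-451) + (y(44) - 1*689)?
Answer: -154565/62 ≈ -2493.0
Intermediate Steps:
4*(-451) + (y(44) - 1*689) = 4*(-451) + (1/(18 + 44) - 1*689) = -1804 + (1/62 - 689) = -1804 - 42717/62 = -154565/62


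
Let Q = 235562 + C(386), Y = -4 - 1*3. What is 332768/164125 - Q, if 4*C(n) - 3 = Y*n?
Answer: -154202148553/656500 ≈ -2.3489e+5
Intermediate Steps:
Y = -7 (Y = -4 - 3 = -7)
C(n) = ¾ - 7*n/4 (C(n) = ¾ + (-7*n)/4 = ¾ - 7*n/4)
Q = 939549/4 (Q = 235562 + (¾ - 7/4*386) = 235562 + (¾ - 1351/2) = 235562 - 2699/4 = 939549/4 ≈ 2.3489e+5)
332768/164125 - Q = 332768/164125 - 1*939549/4 = 332768*(1/164125) - 939549/4 = 332768/164125 - 939549/4 = -154202148553/656500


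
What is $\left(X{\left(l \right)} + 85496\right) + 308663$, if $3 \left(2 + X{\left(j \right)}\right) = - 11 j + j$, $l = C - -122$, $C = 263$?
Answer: $\frac{1178621}{3} \approx 3.9287 \cdot 10^{5}$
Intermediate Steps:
$l = 385$ ($l = 263 - -122 = 263 + 122 = 385$)
$X{\left(j \right)} = -2 - \frac{10 j}{3}$ ($X{\left(j \right)} = -2 + \frac{- 11 j + j}{3} = -2 + \frac{\left(-10\right) j}{3} = -2 - \frac{10 j}{3}$)
$\left(X{\left(l \right)} + 85496\right) + 308663 = \left(\left(-2 - \frac{3850}{3}\right) + 85496\right) + 308663 = \left(- \frac{3856}{3} + 85496\right) + 308663 = \frac{252632}{3} + 308663 = \frac{1178621}{3}$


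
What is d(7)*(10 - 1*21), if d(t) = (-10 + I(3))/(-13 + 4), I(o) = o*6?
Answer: 88/9 ≈ 9.7778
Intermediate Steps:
I(o) = 6*o
d(t) = -8/9 (d(t) = (-10 + 6*3)/(-13 + 4) = (-10 + 18)/(-9) = 8*(-⅑) = -8/9)
d(7)*(10 - 1*21) = -8*(10 - 1*21)/9 = -8*(10 - 21)/9 = -8/9*(-11) = 88/9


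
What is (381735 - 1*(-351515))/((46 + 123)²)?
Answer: 733250/28561 ≈ 25.673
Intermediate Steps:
(381735 - 1*(-351515))/((46 + 123)²) = (381735 + 351515)/(169²) = 733250/28561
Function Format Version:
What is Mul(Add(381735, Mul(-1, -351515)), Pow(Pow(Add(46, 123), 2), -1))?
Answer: Rational(733250, 28561) ≈ 25.673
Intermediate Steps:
Mul(Add(381735, Mul(-1, -351515)), Pow(Pow(Add(46, 123), 2), -1)) = Mul(Add(381735, 351515), Pow(Pow(169, 2), -1)) = Mul(733250, Pow(28561, -1)) = Mul(733250, Rational(1, 28561)) = Rational(733250, 28561)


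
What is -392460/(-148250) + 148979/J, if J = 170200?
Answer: 71106263/20185720 ≈ 3.5226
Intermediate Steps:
-392460/(-148250) + 148979/J = -392460/(-148250) + 148979/170200 = -392460*(-1/148250) + 148979*(1/170200) = 39246/14825 + 148979/170200 = 71106263/20185720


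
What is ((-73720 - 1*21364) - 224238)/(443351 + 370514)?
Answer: -319322/813865 ≈ -0.39235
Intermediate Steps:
((-73720 - 1*21364) - 224238)/(443351 + 370514) = ((-73720 - 21364) - 224238)/813865 = (-95084 - 224238)*(1/813865) = -319322*1/813865 = -319322/813865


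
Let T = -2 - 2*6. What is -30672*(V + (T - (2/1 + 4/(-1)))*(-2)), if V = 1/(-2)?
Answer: -720792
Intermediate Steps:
T = -14 (T = -2 - 12 = -14)
V = -½ ≈ -0.50000
-30672*(V + (T - (2/1 + 4/(-1)))*(-2)) = -30672*(-½ + (-14 - (2/1 + 4/(-1)))*(-2)) = -30672*(-½ + (-14 - (2*1 + 4*(-1)))*(-2)) = -30672*(-½ + (-14 - (2 - 4))*(-2)) = -30672*(-½ + (-14 - 1*(-2))*(-2)) = -30672*(-½ + (-14 + 2)*(-2)) = -30672*(-½ - 12*(-2)) = -30672*(-½ + 24) = -30672*47/2 = -720792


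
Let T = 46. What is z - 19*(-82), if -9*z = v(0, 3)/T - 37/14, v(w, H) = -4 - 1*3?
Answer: 250888/161 ≈ 1558.3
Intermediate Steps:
v(w, H) = -7 (v(w, H) = -4 - 3 = -7)
z = 50/161 (z = -(-7/46 - 37/14)/9 = -⅑*(-450/161) = 50/161 ≈ 0.31056)
z - 19*(-82) = 50/161 - 19*(-82) = 50/161 + 1558 = 250888/161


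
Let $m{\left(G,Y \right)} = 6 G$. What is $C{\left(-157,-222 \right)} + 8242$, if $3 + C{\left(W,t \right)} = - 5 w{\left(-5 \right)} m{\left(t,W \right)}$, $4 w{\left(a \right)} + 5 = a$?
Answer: $-8411$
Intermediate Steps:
$w{\left(a \right)} = - \frac{5}{4} + \frac{a}{4}$
$C{\left(W,t \right)} = -3 + 75 t$ ($C{\left(W,t \right)} = -3 + - 5 \left(- \frac{5}{4} + \frac{1}{4} \left(-5\right)\right) 6 t = -3 + - 5 \left(- \frac{5}{4} - \frac{5}{4}\right) 6 t = -3 + \left(-5\right) \left(- \frac{5}{2}\right) 6 t = -3 + \frac{25 \cdot 6 t}{2} = -3 + 75 t$)
$C{\left(-157,-222 \right)} + 8242 = \left(-3 + 75 \left(-222\right)\right) + 8242 = \left(-3 - 16650\right) + 8242 = -16653 + 8242 = -8411$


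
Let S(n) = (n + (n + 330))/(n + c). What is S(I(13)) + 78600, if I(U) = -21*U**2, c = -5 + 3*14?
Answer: 34506246/439 ≈ 78602.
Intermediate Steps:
c = 37 (c = -5 + 42 = 37)
S(n) = (330 + 2*n)/(37 + n) (S(n) = (n + (n + 330))/(n + 37) = (n + (330 + n))/(37 + n) = (330 + 2*n)/(37 + n))
S(I(13)) + 78600 = 2*(165 - 21*13**2)/(37 - 21*13**2) + 78600 = 2*(165 - 21*169)/(37 - 21*169) + 78600 = 2*(165 - 3549)/(37 - 3549) + 78600 = 2*(-3384)/(-3512) + 78600 = 2*(-1/3512)*(-3384) + 78600 = 846/439 + 78600 = 34506246/439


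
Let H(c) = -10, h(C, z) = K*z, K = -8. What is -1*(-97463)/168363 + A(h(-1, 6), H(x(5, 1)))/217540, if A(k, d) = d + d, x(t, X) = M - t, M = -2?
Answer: 1059936688/1831284351 ≈ 0.57879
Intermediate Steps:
x(t, X) = -2 - t
h(C, z) = -8*z
A(k, d) = 2*d
-1*(-97463)/168363 + A(h(-1, 6), H(x(5, 1)))/217540 = -1*(-97463)/168363 + (2*(-10))/217540 = 97463*(1/168363) - 20*1/217540 = 97463/168363 - 1/10877 = 1059936688/1831284351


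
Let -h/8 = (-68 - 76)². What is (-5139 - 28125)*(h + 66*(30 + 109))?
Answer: 5212934496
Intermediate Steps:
h = -165888 (h = -8*(-68 - 76)² = -8*(-144)² = -8*20736 = -165888)
(-5139 - 28125)*(h + 66*(30 + 109)) = (-5139 - 28125)*(-165888 + 66*(30 + 109)) = -33264*(-165888 + 66*139) = -33264*(-165888 + 9174) = -33264*(-156714) = 5212934496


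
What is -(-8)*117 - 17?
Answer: 919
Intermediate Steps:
-(-8)*117 - 17 = -8*(-117) - 17 = 936 - 17 = 919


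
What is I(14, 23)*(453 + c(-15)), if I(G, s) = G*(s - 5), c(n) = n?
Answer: 110376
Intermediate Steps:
I(G, s) = G*(-5 + s)
I(14, 23)*(453 + c(-15)) = (14*(-5 + 23))*(453 - 15) = (14*18)*438 = 252*438 = 110376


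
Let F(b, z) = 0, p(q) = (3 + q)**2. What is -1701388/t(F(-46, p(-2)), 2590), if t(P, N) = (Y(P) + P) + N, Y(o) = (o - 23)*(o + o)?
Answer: -850694/1295 ≈ -656.91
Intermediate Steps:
Y(o) = 2*o*(-23 + o) (Y(o) = (-23 + o)*(2*o) = 2*o*(-23 + o))
t(P, N) = N + P + 2*P*(-23 + P) (t(P, N) = (2*P*(-23 + P) + P) + N = (P + 2*P*(-23 + P)) + N = N + P + 2*P*(-23 + P))
-1701388/t(F(-46, p(-2)), 2590) = -1701388/(2590 + 0 + 2*0*(-23 + 0)) = -1701388/(2590 + 0 + 2*0*(-23)) = -1701388/(2590 + 0 + 0) = -1701388/2590 = -1701388*1/2590 = -850694/1295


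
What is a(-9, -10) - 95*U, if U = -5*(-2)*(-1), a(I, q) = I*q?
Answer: 1040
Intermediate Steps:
U = -10 (U = 10*(-1) = -10)
a(-9, -10) - 95*U = -9*(-10) - 95*(-10) = 90 + 950 = 1040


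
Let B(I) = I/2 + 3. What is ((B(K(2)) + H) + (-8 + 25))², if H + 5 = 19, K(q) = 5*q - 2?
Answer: 1444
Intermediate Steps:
K(q) = -2 + 5*q
B(I) = 3 + I/2 (B(I) = I*(½) + 3 = I/2 + 3 = 3 + I/2)
H = 14 (H = -5 + 19 = 14)
((B(K(2)) + H) + (-8 + 25))² = (((3 + (-2 + 5*2)/2) + 14) + (-8 + 25))² = (((3 + (-2 + 10)/2) + 14) + 17)² = (((3 + (½)*8) + 14) + 17)² = (((3 + 4) + 14) + 17)² = ((7 + 14) + 17)² = (21 + 17)² = 38² = 1444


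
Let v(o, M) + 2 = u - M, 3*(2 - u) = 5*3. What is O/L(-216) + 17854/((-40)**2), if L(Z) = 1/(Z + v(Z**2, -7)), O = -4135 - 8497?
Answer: 2162607327/800 ≈ 2.7033e+6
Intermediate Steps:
u = -3 (u = 2 - 5*3/3 = 2 - 1/3*15 = 2 - 5 = -3)
v(o, M) = -5 - M (v(o, M) = -2 + (-3 - M) = -5 - M)
O = -12632
L(Z) = 1/(2 + Z) (L(Z) = 1/(Z + (-5 - 1*(-7))) = 1/(Z + (-5 + 7)) = 1/(Z + 2) = 1/(2 + Z))
O/L(-216) + 17854/((-40)**2) = -12632/(1/(2 - 216)) + 17854/((-40)**2) = -12632/(1/(-214)) + 17854/1600 = -12632/(-1/214) + 17854*(1/1600) = -12632*(-214) + 8927/800 = 2703248 + 8927/800 = 2162607327/800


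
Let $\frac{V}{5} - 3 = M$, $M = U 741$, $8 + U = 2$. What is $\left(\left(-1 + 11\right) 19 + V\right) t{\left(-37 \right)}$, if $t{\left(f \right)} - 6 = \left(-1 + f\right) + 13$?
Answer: $418475$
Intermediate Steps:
$U = -6$ ($U = -8 + 2 = -6$)
$M = -4446$ ($M = \left(-6\right) 741 = -4446$)
$V = -22215$ ($V = 15 + 5 \left(-4446\right) = 15 - 22230 = -22215$)
$t{\left(f \right)} = 18 + f$ ($t{\left(f \right)} = 6 + \left(\left(-1 + f\right) + 13\right) = 6 + \left(12 + f\right) = 18 + f$)
$\left(\left(-1 + 11\right) 19 + V\right) t{\left(-37 \right)} = \left(\left(-1 + 11\right) 19 - 22215\right) \left(18 - 37\right) = \left(10 \cdot 19 - 22215\right) \left(-19\right) = \left(190 - 22215\right) \left(-19\right) = \left(-22025\right) \left(-19\right) = 418475$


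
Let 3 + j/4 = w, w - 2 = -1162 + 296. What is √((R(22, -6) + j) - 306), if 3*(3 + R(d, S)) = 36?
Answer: I*√3765 ≈ 61.36*I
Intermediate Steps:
w = -864 (w = 2 + (-1162 + 296) = 2 - 866 = -864)
R(d, S) = 9 (R(d, S) = -3 + (⅓)*36 = -3 + 12 = 9)
j = -3468 (j = -12 + 4*(-864) = -12 - 3456 = -3468)
√((R(22, -6) + j) - 306) = √((9 - 3468) - 306) = √(-3459 - 306) = √(-3765) = I*√3765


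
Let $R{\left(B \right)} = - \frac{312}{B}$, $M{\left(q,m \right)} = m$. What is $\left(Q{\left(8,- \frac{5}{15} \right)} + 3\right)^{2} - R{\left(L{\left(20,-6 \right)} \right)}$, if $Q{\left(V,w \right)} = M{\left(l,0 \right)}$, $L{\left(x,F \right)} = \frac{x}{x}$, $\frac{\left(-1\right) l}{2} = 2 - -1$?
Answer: $321$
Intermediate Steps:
$l = -6$ ($l = - 2 \left(2 - -1\right) = - 2 \left(2 + 1\right) = \left(-2\right) 3 = -6$)
$L{\left(x,F \right)} = 1$
$Q{\left(V,w \right)} = 0$
$\left(Q{\left(8,- \frac{5}{15} \right)} + 3\right)^{2} - R{\left(L{\left(20,-6 \right)} \right)} = \left(0 + 3\right)^{2} - - \frac{312}{1} = 3^{2} - \left(-312\right) 1 = 9 - -312 = 9 + 312 = 321$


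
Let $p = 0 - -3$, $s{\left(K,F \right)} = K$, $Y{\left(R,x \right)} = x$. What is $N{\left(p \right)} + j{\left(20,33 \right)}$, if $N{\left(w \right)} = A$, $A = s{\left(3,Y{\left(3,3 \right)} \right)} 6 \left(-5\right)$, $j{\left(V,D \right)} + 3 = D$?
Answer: $-60$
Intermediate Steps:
$p = 3$ ($p = 0 + 3 = 3$)
$j{\left(V,D \right)} = -3 + D$
$A = -90$ ($A = 3 \cdot 6 \left(-5\right) = 3 \left(-30\right) = -90$)
$N{\left(w \right)} = -90$
$N{\left(p \right)} + j{\left(20,33 \right)} = -90 + \left(-3 + 33\right) = -90 + 30 = -60$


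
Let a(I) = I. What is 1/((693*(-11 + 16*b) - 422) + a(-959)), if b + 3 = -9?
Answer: -1/142060 ≈ -7.0393e-6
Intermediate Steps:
b = -12 (b = -3 - 9 = -12)
1/((693*(-11 + 16*b) - 422) + a(-959)) = 1/((693*(-11 + 16*(-12)) - 422) - 959) = 1/((693*(-11 - 192) - 422) - 959) = 1/((693*(-203) - 422) - 959) = 1/((-140679 - 422) - 959) = 1/(-141101 - 959) = 1/(-142060) = -1/142060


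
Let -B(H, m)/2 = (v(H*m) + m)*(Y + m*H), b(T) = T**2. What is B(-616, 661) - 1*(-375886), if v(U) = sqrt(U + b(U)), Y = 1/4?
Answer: 1077324455/2 + 8143515*sqrt(1657918878) ≈ 3.3212e+11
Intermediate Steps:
Y = 1/4 ≈ 0.25000
v(U) = sqrt(U + U**2)
B(H, m) = -2*(1/4 + H*m)*(m + sqrt(H*m*(1 + H*m))) (B(H, m) = -2*(sqrt((H*m)*(1 + H*m)) + m)*(1/4 + m*H) = -2*(sqrt(H*m*(1 + H*m)) + m)*(1/4 + H*m) = -2*(m + sqrt(H*m*(1 + H*m)))*(1/4 + H*m) = -2*(1/4 + H*m)*(m + sqrt(H*m*(1 + H*m))))
B(-616, 661) - 1*(-375886) = (-1/2*661 - 10*sqrt(1657918878)/2 - 2*(-616)*661**2 - 2*(-616)*661*sqrt(-616*661*(1 - 616*661))) - 1*(-375886) = (-661/2 - 10*sqrt(1657918878)/2 - 2*(-616)*436921 - 2*(-616)*661*sqrt(-616*661*(1 - 407176))) + 375886 = (-661/2 - 10*sqrt(1657918878)/2 + 538286672 - 2*(-616)*661*sqrt(-616*661*(-407175))) + 375886 = (-661/2 - 5*sqrt(1657918878) + 538286672 - 2*(-616)*661*sqrt(165791887800)) + 375886 = (-661/2 - 5*sqrt(1657918878) + 538286672 - 2*(-616)*661*10*sqrt(1657918878)) + 375886 = (-661/2 - 5*sqrt(1657918878) + 538286672 + 8143520*sqrt(1657918878)) + 375886 = (1076572683/2 + 8143515*sqrt(1657918878)) + 375886 = 1077324455/2 + 8143515*sqrt(1657918878)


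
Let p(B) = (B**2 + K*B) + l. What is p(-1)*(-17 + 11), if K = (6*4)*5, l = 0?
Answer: 714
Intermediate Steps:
K = 120 (K = 24*5 = 120)
p(B) = B**2 + 120*B (p(B) = (B**2 + 120*B) + 0 = B**2 + 120*B)
p(-1)*(-17 + 11) = (-(120 - 1))*(-17 + 11) = -1*119*(-6) = -119*(-6) = 714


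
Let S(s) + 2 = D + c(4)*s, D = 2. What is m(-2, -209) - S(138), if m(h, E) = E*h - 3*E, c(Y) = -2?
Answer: 1321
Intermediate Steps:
m(h, E) = -3*E + E*h
S(s) = -2*s (S(s) = -2 + (2 - 2*s) = -2*s)
m(-2, -209) - S(138) = -209*(-3 - 2) - (-2)*138 = -209*(-5) - 1*(-276) = 1045 + 276 = 1321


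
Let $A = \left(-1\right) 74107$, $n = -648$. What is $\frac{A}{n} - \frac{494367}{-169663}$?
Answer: $\frac{12893565757}{109941624} \approx 117.28$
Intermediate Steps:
$A = -74107$
$\frac{A}{n} - \frac{494367}{-169663} = - \frac{74107}{-648} - \frac{494367}{-169663} = \left(-74107\right) \left(- \frac{1}{648}\right) - - \frac{494367}{169663} = \frac{74107}{648} + \frac{494367}{169663} = \frac{12893565757}{109941624}$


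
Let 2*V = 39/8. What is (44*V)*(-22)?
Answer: -4719/2 ≈ -2359.5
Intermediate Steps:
V = 39/16 (V = (39/8)/2 = (39*(1/8))/2 = (1/2)*(39/8) = 39/16 ≈ 2.4375)
(44*V)*(-22) = (44*(39/16))*(-22) = (429/4)*(-22) = -4719/2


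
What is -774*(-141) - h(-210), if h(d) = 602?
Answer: 108532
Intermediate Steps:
-774*(-141) - h(-210) = -774*(-141) - 1*602 = 109134 - 602 = 108532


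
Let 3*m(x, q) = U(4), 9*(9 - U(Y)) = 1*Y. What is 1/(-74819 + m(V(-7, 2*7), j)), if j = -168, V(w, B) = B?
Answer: -27/2020036 ≈ -1.3366e-5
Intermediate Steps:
U(Y) = 9 - Y/9
m(x, q) = 77/27 (m(x, q) = (9 - ⅑*4)/3 = (9 - 4/9)/3 = (⅓)*(77/9) = 77/27)
1/(-74819 + m(V(-7, 2*7), j)) = 1/(-74819 + 77/27) = 1/(-2020036/27) = -27/2020036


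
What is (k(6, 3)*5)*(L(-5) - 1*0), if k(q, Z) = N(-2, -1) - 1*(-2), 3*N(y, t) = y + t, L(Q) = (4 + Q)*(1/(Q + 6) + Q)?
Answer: 20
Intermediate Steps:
L(Q) = (4 + Q)*(Q + 1/(6 + Q)) (L(Q) = (4 + Q)*(1/(6 + Q) + Q) = (4 + Q)*(Q + 1/(6 + Q)))
N(y, t) = t/3 + y/3 (N(y, t) = (y + t)/3 = (t + y)/3 = t/3 + y/3)
k(q, Z) = 1 (k(q, Z) = ((⅓)*(-1) + (⅓)*(-2)) - 1*(-2) = (-⅓ - ⅔) + 2 = -1 + 2 = 1)
(k(6, 3)*5)*(L(-5) - 1*0) = (1*5)*((4 + (-5)³ + 10*(-5)² + 25*(-5))/(6 - 5) - 1*0) = 5*((4 - 125 + 10*25 - 125)/1 + 0) = 5*(1*(4 - 125 + 250 - 125) + 0) = 5*(1*4 + 0) = 5*(4 + 0) = 5*4 = 20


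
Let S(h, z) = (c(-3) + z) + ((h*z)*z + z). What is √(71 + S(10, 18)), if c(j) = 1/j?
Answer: 2*√7530/3 ≈ 57.850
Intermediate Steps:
S(h, z) = -⅓ + 2*z + h*z² (S(h, z) = (1/(-3) + z) + ((h*z)*z + z) = (-⅓ + z) + (h*z² + z) = (-⅓ + z) + (z + h*z²) = -⅓ + 2*z + h*z²)
√(71 + S(10, 18)) = √(71 + (-⅓ + 2*18 + 10*18²)) = √(71 + (-⅓ + 36 + 10*324)) = √(71 + (-⅓ + 36 + 3240)) = √(71 + 9827/3) = √(10040/3) = 2*√7530/3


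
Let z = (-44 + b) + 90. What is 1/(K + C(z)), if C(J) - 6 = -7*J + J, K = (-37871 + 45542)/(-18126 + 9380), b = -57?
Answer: 8746/622041 ≈ 0.014060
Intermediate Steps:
z = -11 (z = (-44 - 57) + 90 = -101 + 90 = -11)
K = -7671/8746 (K = 7671/(-8746) = 7671*(-1/8746) = -7671/8746 ≈ -0.87709)
C(J) = 6 - 6*J (C(J) = 6 + (-7*J + J) = 6 - 6*J)
1/(K + C(z)) = 1/(-7671/8746 + (6 - 6*(-11))) = 1/(-7671/8746 + (6 + 66)) = 1/(-7671/8746 + 72) = 1/(622041/8746) = 8746/622041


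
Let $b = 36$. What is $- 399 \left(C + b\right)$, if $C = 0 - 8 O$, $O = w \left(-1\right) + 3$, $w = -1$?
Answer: $-1596$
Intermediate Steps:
$O = 4$ ($O = \left(-1\right) \left(-1\right) + 3 = 1 + 3 = 4$)
$C = -32$ ($C = 0 - 32 = -32$)
$- 399 \left(C + b\right) = - 399 \left(-32 + 36\right) = \left(-399\right) 4 = -1596$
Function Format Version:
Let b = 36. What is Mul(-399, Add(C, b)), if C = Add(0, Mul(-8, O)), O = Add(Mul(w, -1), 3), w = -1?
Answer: -1596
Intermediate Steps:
O = 4 (O = Add(Mul(-1, -1), 3) = Add(1, 3) = 4)
C = -32 (C = Add(0, Mul(-8, 4)) = Add(0, -32) = -32)
Mul(-399, Add(C, b)) = Mul(-399, Add(-32, 36)) = Mul(-399, 4) = -1596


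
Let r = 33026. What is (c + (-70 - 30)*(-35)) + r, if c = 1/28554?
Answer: 1042963405/28554 ≈ 36526.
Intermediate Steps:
c = 1/28554 ≈ 3.5021e-5
(c + (-70 - 30)*(-35)) + r = (1/28554 + (-70 - 30)*(-35)) + 33026 = (1/28554 - 100*(-35)) + 33026 = (1/28554 + 3500) + 33026 = 99939001/28554 + 33026 = 1042963405/28554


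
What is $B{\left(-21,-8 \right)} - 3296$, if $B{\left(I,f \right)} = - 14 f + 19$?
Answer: $-3165$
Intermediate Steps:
$B{\left(I,f \right)} = 19 - 14 f$
$B{\left(-21,-8 \right)} - 3296 = \left(19 - -112\right) - 3296 = \left(19 + 112\right) - 3296 = 131 - 3296 = -3165$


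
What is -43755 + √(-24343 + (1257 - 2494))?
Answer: -43755 + 2*I*√6395 ≈ -43755.0 + 159.94*I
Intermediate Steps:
-43755 + √(-24343 + (1257 - 2494)) = -43755 + √(-24343 - 1237) = -43755 + √(-25580) = -43755 + 2*I*√6395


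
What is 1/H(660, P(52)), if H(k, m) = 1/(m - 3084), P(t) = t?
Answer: -3032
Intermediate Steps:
H(k, m) = 1/(-3084 + m)
1/H(660, P(52)) = 1/(1/(-3084 + 52)) = 1/(1/(-3032)) = 1/(-1/3032) = -3032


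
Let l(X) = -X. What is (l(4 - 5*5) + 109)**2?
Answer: 16900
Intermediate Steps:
(l(4 - 5*5) + 109)**2 = (-(4 - 5*5) + 109)**2 = (-(4 - 25) + 109)**2 = (-1*(-21) + 109)**2 = (21 + 109)**2 = 130**2 = 16900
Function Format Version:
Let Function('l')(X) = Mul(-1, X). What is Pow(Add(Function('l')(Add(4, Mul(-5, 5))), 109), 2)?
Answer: 16900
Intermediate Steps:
Pow(Add(Function('l')(Add(4, Mul(-5, 5))), 109), 2) = Pow(Add(Mul(-1, Add(4, Mul(-5, 5))), 109), 2) = Pow(Add(Mul(-1, Add(4, -25)), 109), 2) = Pow(Add(Mul(-1, -21), 109), 2) = Pow(Add(21, 109), 2) = Pow(130, 2) = 16900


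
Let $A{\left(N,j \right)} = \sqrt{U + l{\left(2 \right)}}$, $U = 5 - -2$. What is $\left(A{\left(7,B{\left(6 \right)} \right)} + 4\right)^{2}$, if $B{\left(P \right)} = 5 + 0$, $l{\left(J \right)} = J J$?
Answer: $\left(4 + \sqrt{11}\right)^{2} \approx 53.533$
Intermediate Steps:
$l{\left(J \right)} = J^{2}$
$U = 7$ ($U = 5 + 2 = 7$)
$B{\left(P \right)} = 5$
$A{\left(N,j \right)} = \sqrt{11}$ ($A{\left(N,j \right)} = \sqrt{7 + 2^{2}} = \sqrt{7 + 4} = \sqrt{11}$)
$\left(A{\left(7,B{\left(6 \right)} \right)} + 4\right)^{2} = \left(\sqrt{11} + 4\right)^{2} = \left(4 + \sqrt{11}\right)^{2}$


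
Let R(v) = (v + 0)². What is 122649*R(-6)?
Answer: 4415364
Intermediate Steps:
R(v) = v²
122649*R(-6) = 122649*(-6)² = 122649*36 = 4415364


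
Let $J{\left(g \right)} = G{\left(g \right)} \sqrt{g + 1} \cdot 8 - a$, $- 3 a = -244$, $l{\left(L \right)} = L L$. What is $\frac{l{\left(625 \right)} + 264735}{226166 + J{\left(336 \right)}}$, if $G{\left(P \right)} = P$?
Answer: $\frac{333375406080}{109528505041} - \frac{3963617280 \sqrt{337}}{109528505041} \approx 2.3794$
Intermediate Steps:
$l{\left(L \right)} = L^{2}$
$a = \frac{244}{3}$ ($a = \left(- \frac{1}{3}\right) \left(-244\right) = \frac{244}{3} \approx 81.333$)
$J{\left(g \right)} = - \frac{244}{3} + 8 g \sqrt{1 + g}$ ($J{\left(g \right)} = g \sqrt{g + 1} \cdot 8 - \frac{244}{3} = g \sqrt{1 + g} 8 - \frac{244}{3} = 8 g \sqrt{1 + g} - \frac{244}{3} = - \frac{244}{3} + 8 g \sqrt{1 + g}$)
$\frac{l{\left(625 \right)} + 264735}{226166 + J{\left(336 \right)}} = \frac{625^{2} + 264735}{226166 - \left(\frac{244}{3} - 2688 \sqrt{1 + 336}\right)} = \frac{390625 + 264735}{226166 - \left(\frac{244}{3} - 2688 \sqrt{337}\right)} = \frac{655360}{226166 - \left(\frac{244}{3} - 2688 \sqrt{337}\right)} = \frac{655360}{\frac{678254}{3} + 2688 \sqrt{337}}$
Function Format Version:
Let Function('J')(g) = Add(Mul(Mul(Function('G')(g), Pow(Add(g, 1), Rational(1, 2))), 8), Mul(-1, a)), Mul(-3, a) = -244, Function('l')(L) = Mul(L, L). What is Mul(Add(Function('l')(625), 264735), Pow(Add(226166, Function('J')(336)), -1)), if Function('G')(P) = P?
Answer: Add(Rational(333375406080, 109528505041), Mul(Rational(-3963617280, 109528505041), Pow(337, Rational(1, 2)))) ≈ 2.3794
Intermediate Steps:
Function('l')(L) = Pow(L, 2)
a = Rational(244, 3) (a = Mul(Rational(-1, 3), -244) = Rational(244, 3) ≈ 81.333)
Function('J')(g) = Add(Rational(-244, 3), Mul(8, g, Pow(Add(1, g), Rational(1, 2)))) (Function('J')(g) = Add(Mul(Mul(g, Pow(Add(g, 1), Rational(1, 2))), 8), Mul(-1, Rational(244, 3))) = Add(Mul(Mul(g, Pow(Add(1, g), Rational(1, 2))), 8), Rational(-244, 3)) = Add(Mul(8, g, Pow(Add(1, g), Rational(1, 2))), Rational(-244, 3)) = Add(Rational(-244, 3), Mul(8, g, Pow(Add(1, g), Rational(1, 2)))))
Mul(Add(Function('l')(625), 264735), Pow(Add(226166, Function('J')(336)), -1)) = Mul(Add(Pow(625, 2), 264735), Pow(Add(226166, Add(Rational(-244, 3), Mul(8, 336, Pow(Add(1, 336), Rational(1, 2))))), -1)) = Mul(Add(390625, 264735), Pow(Add(226166, Add(Rational(-244, 3), Mul(8, 336, Pow(337, Rational(1, 2))))), -1)) = Mul(655360, Pow(Add(226166, Add(Rational(-244, 3), Mul(2688, Pow(337, Rational(1, 2))))), -1)) = Mul(655360, Pow(Add(Rational(678254, 3), Mul(2688, Pow(337, Rational(1, 2)))), -1))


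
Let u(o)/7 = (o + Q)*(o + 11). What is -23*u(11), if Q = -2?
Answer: -31878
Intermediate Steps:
u(o) = 7*(-2 + o)*(11 + o) (u(o) = 7*((o - 2)*(o + 11)) = 7*((-2 + o)*(11 + o)) = 7*(-2 + o)*(11 + o))
-23*u(11) = -23*(-154 + 7*11² + 63*11) = -23*(-154 + 7*121 + 693) = -23*(-154 + 847 + 693) = -23*1386 = -31878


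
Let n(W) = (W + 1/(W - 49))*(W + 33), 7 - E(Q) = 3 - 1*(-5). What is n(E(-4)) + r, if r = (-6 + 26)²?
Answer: 9184/25 ≈ 367.36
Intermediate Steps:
r = 400 (r = 20² = 400)
E(Q) = -1 (E(Q) = 7 - (3 - 1*(-5)) = 7 - (3 + 5) = 7 - 1*8 = 7 - 8 = -1)
n(W) = (33 + W)*(W + 1/(-49 + W)) (n(W) = (W + 1/(-49 + W))*(33 + W) = (33 + W)*(W + 1/(-49 + W)))
n(E(-4)) + r = (33 + (-1)³ - 1616*(-1) - 16*(-1)²)/(-49 - 1) + 400 = (33 - 1 + 1616 - 16*1)/(-50) + 400 = -(33 - 1 + 1616 - 16)/50 + 400 = -1/50*1632 + 400 = -816/25 + 400 = 9184/25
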